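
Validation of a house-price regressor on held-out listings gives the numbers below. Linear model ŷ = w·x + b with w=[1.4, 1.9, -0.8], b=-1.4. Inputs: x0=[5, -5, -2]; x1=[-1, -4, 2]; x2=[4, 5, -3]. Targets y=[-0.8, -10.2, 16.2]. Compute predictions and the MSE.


ŷ0 = (1.4)·(5) + (1.9)·(-5) + (-0.8)·(-2) - 1.4 = -2.3
ŷ1 = (1.4)·(-1) + (1.9)·(-4) + (-0.8)·(2) - 1.4 = -12.0
ŷ2 = (1.4)·(4) + (1.9)·(5) + (-0.8)·(-3) - 1.4 = 16.1
errors² = [2.25, 3.24, 0.01]
MSE = 5.5000/3 = 1.8333

1.8333


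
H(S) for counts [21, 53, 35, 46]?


Probabilities: [21/155, 53/155, 35/155, 46/155] ≈ [0.1355, 0.3419, 0.2258, 0.2968]
H = -((21/155)·log₂(21/155) + (53/155)·log₂(53/155) + (35/155)·log₂(35/155) + (46/155)·log₂(46/155))
  = 1.925 bits

1.925 bits


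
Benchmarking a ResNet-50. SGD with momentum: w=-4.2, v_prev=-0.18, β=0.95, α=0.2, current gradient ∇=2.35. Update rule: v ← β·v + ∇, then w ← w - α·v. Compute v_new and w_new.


v_new = 0.95·-0.18 + 2.35 = -0.171 + 2.35 = 2.179
w_new = -4.2 - 0.2·2.179 = -4.2 - 0.4358 = -4.6358

v_new=2.179, w_new=-4.6358


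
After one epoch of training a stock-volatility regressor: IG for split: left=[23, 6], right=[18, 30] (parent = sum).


Parent = [41, 36], H_parent = 0.997
H_left = 0.7355 (n=29), H_right = 0.9544 (n=48)
H_children = (29/77)·0.7355 + (48/77)·0.9544 = 0.872
IG = 0.997 - 0.872 = 0.125

0.125


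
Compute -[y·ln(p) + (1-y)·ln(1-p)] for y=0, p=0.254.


BCE = -[y·ln(p) + (1-y)·ln(1-p)]
= -0 - 1·ln(1-0.254)
= -ln(0.746) = 0.293

0.293


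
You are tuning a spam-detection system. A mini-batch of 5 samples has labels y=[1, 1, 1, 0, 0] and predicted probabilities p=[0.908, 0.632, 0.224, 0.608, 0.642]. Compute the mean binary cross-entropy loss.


L[0] = -ln(0.908) = 0.0965
L[1] = -ln(0.632) = 0.4589
L[2] = -ln(0.224) = 1.4961
L[3] = -ln(1-0.608) = -ln(0.392) = 0.9365
L[4] = -ln(1-0.642) = -ln(0.358) = 1.0272
mean = (0.0965 + 0.4589 + 1.4961 + 0.9365 + 1.0272)/5 = 0.803

0.803


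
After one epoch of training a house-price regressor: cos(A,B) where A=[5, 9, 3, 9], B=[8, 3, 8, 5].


A·B = 5·8 + 9·3 + 3·8 + 9·5 = 136
‖A‖ = √196 = 14, ‖B‖ = √162 = 12.7279
cos = 136/(√196·√162) = 136/√31752 = 0.7632

0.7632


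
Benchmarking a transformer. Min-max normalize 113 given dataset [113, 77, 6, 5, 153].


min=5, max=153
(113-5)/(153-5) = 108/148 = 0.7297

0.7297


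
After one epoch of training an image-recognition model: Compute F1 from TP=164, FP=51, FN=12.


Precision = 164/215 = 0.7628
Recall = 164/176 = 0.9318
F1 = 2·P·R/(P+R) = 2·TP/(2·TP+FP+FN) = 328/(328+51+12) = 328/391 = 0.8389

0.8389


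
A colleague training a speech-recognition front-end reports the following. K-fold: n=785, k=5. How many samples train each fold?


Fold size = 785/5 = 157
Training per fold = 785 - 157 = 628

628


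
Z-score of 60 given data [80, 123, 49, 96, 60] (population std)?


μ = 81.6, σ = 26.28
z = (60 - 81.6)/26.28 = -0.8219

-0.8219


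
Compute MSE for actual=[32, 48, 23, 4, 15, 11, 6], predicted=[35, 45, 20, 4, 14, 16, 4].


Squared errors: (32-35)²=9, (48-45)²=9, (23-20)²=9, (4-4)²=0, (15-14)²=1, (11-16)²=25, (6-4)²=4
Sum = 57
MSE = 57/7 = 57/7

57/7


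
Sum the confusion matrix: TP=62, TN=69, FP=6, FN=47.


Total = TP + TN + FP + FN
= 62 + 69 + 6 + 47
= 184
(Predicted positive: 68, predicted negative: 116)

184


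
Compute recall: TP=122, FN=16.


Recall = TP/(TP+FN)
= 122/(122+16)
= 122/138 = 88.41%

88.41%


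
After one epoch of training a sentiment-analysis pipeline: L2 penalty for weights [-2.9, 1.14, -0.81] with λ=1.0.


‖w‖₂² = (-2.9)² + (1.14)² + (-0.81)²
     = 8.41 + 1.2996 + 0.6561
     = 10.3657
λ·‖w‖₂² = 1.0·10.3657 = 10.3657

10.3657


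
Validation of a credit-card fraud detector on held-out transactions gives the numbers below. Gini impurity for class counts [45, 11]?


Probabilities: [45/56, 11/56] ≈ [0.8036, 0.1964]
Σpᵢ² = (2025 + 121)/56² = 2146/3136
Gini = 1 - Σpᵢ² = 1 - 2146/3136 = 0.3157

0.3157


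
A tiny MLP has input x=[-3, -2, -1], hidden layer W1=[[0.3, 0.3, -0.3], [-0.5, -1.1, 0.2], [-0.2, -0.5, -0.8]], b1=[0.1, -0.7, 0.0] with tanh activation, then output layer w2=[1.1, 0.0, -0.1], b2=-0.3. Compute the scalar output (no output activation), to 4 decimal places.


z1[0] = (0.3)·(-3) + (0.3)·(-2) + (-0.3)·(-1) + 0.1 = -1.1
z1[1] = (-0.5)·(-3) + (-1.1)·(-2) + (0.2)·(-1) - 0.7 = 2.8
z1[2] = (-0.2)·(-3) + (-0.5)·(-2) + (-0.8)·(-1) + 0.0 = 2.4
h = tanh(z1) = [-0.8005, 0.9926, 0.9837]
output = (1.1)·(-0.8005) + (0.0)·(0.9926) + (-0.1)·(0.9837) - 0.3 = -1.2789

-1.2789


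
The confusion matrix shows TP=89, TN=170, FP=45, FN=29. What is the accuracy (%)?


Accuracy = (TP+TN)/(TP+TN+FP+FN)
= (89+170)/(333)
= 259/333 = 77.78%

77.78%


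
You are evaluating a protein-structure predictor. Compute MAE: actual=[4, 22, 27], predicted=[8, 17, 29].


Absolute errors: |4-8|=4, |22-17|=5, |27-29|=2
Sum = 11
MAE = 11/3 = 11/3

11/3


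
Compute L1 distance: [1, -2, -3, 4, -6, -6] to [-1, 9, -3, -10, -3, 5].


d = |1+ 1| + |-2-9| + |-3+ 3| + |4+ 10| + |-6+ 3| + |-6-5|
  = 2 + 11 + 0 + 14 + 3 + 11
  = 41

41


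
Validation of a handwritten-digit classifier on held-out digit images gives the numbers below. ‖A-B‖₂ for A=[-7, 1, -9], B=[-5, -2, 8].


d = √((-7+ 5)² + (1+ 2)² + (-9-8)²)
  = √(4 + 9 + 289)
  = √302 = 17.3781

17.3781


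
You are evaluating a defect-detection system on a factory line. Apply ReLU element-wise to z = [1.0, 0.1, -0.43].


ReLU(1.0) = max(0, 1.0) = 1.0
ReLU(0.1) = max(0, 0.1) = 0.1
ReLU(-0.43) = max(0, -0.43) = 0.0
result = [1.0, 0.1, 0.0]

[1.0, 0.1, 0.0]


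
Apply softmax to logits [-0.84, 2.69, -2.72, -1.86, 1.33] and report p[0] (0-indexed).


Exponentials: e^-0.84=0.4317, e^2.69=14.7317, e^-2.72=0.0659, e^-1.86=0.1557, e^1.33=3.781
Sum = 19.166
Softmax = [0.0225, 0.7686, 0.0034, 0.0081, 0.1973]
p[0] = 0.4317/19.166 = 0.0225

0.0225


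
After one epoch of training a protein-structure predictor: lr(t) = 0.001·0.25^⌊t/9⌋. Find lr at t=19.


n_drops = ⌊19/9⌋ = 2
lr = 0.001·0.25^2 = 0.001·0.0625 = 0.0000625

0.0000625


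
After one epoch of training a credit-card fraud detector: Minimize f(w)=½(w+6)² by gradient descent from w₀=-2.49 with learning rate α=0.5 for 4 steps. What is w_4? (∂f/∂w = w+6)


step 1: grad = -2.49+6 = 3.51; w = -2.49 - 0.5·(3.51) = -4.245
step 2: grad = -4.245+6 = 1.755; w = -4.245 - 0.5·(1.755) = -5.1225
step 3: grad = -5.1225+6 = 0.8775; w = -5.1225 - 0.5·(0.8775) = -5.56125
step 4: grad = -5.56125+6 = 0.43875; w = -5.56125 - 0.5·(0.43875) = -5.780625

-5.780625


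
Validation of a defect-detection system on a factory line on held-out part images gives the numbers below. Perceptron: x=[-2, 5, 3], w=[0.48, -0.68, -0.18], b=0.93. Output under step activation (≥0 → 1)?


z = (-2)·(0.48) + (5)·(-0.68) + (3)·(-0.18) + 0.93
  = -3.97
step(z) = 0 (z<0)

0


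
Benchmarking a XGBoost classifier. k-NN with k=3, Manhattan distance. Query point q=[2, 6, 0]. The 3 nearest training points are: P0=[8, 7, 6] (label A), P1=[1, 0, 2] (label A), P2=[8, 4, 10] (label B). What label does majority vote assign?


d(q,P0) = 13  (label A)
d(q,P1) = 9  (label A)
d(q,P2) = 18  (label B)
Votes: A=2, B=1
Majority → A

A


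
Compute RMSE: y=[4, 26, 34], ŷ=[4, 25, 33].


MSE = 2/3 = 0.6667
RMSE = √(2/3) = 0.8165

0.8165


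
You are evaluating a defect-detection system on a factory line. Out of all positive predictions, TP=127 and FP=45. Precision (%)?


Precision = TP/(TP+FP)
= 127/(127+45)
= 127/172 = 73.84%

73.84%


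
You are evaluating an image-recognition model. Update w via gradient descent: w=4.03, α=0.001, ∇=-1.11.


w_new = w - α·∇
= 4.03 - 0.001·-1.11
= 4.03 + 0.00111
= 4.03111

4.03111


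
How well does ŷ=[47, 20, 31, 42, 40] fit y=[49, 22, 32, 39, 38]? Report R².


ȳ = 36
SS_res = Σ(y-ŷ)² = 22
SS_tot = Σ(y-ȳ)² = 394
R² = 1 - SS_res/SS_tot = 1 - 0.0558 = 0.9442

0.9442


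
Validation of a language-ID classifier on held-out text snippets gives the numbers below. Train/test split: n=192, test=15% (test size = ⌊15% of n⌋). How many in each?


Test = ⌊192·15/100⌋ = 28
Train = 192 - 28 = 164

Train: 164, Test: 28


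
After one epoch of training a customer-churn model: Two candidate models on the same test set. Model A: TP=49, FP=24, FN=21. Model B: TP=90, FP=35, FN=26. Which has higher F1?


Model A: P=49/73=0.6712, R=49/70=0.7, F1=2PR/(P+R)=2TP/(2TP+FP+FN)=98/143=0.6853
Model B: P=90/125=0.72, R=90/116=0.7759, F1=2PR/(P+R)=2TP/(2TP+FP+FN)=180/241=0.7469
0.6853 < 0.7469 → Model B

Model B


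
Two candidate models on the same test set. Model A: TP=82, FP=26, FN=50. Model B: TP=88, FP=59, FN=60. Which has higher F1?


Model A: P=82/108=0.7593, R=82/132=0.6212, F1=2PR/(P+R)=2TP/(2TP+FP+FN)=164/240=0.6833
Model B: P=88/147=0.5986, R=88/148=0.5946, F1=2PR/(P+R)=2TP/(2TP+FP+FN)=176/295=0.5966
0.6833 > 0.5966 → Model A

Model A


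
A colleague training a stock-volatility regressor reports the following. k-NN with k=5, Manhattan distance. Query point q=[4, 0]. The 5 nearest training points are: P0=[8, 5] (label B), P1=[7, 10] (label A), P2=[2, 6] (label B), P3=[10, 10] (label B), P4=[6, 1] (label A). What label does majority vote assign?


d(q,P0) = 9  (label B)
d(q,P1) = 13  (label A)
d(q,P2) = 8  (label B)
d(q,P3) = 16  (label B)
d(q,P4) = 3  (label A)
Votes: A=2, B=3
Majority → B

B


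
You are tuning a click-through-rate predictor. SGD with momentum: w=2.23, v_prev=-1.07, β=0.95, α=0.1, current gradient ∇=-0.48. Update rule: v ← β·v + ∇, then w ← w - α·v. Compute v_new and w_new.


v_new = 0.95·-1.07 - 0.48 = -1.0165 - 0.48 = -1.4965
w_new = 2.23 - 0.1·-1.4965 = 2.23 + 0.14965 = 2.37965

v_new=-1.4965, w_new=2.37965


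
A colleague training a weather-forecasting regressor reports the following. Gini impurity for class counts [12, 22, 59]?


Probabilities: [12/93, 22/93, 59/93] ≈ [0.129, 0.2366, 0.6344]
Σpᵢ² = (144 + 484 + 3481)/93² = 4109/8649
Gini = 1 - Σpᵢ² = 1 - 4109/8649 = 0.5249

0.5249


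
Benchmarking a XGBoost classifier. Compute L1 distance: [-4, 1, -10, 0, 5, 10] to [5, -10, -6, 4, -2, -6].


d = |-4-5| + |1+ 10| + |-10+ 6| + |0-4| + |5+ 2| + |10+ 6|
  = 9 + 11 + 4 + 4 + 7 + 16
  = 51

51


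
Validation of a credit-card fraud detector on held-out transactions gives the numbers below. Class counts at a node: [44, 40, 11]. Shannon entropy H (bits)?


Probabilities: [44/95, 40/95, 11/95] ≈ [0.4632, 0.4211, 0.1158]
H = -((44/95)·log₂(44/95) + (40/95)·log₂(40/95) + (11/95)·log₂(11/95))
  = 1.3999 bits

1.3999 bits


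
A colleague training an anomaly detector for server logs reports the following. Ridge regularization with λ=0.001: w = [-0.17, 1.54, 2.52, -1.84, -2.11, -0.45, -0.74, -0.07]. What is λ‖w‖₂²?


‖w‖₂² = (-0.17)² + (1.54)² + (2.52)² + (-1.84)² + (-2.11)² + (-0.45)² + (-0.74)² + (-0.07)²
     = 0.0289 + 2.3716 + 6.3504 + 3.3856 + 4.4521 + 0.2025 + 0.5476 + 0.0049
     = 17.3436
λ·‖w‖₂² = 0.001·17.3436 = 0.017344

0.017344


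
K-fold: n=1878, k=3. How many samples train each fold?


Fold size = 1878/3 = 626
Training per fold = 1878 - 626 = 1252

1252


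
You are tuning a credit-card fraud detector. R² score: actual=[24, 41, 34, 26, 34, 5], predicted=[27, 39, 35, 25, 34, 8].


ȳ = 27.3333
SS_res = Σ(y-ŷ)² = 24
SS_tot = Σ(y-ȳ)² = 787.33
R² = 1 - SS_res/SS_tot = 1 - 0.0305 = 0.9695

0.9695


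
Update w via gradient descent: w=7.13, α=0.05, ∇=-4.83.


w_new = w - α·∇
= 7.13 - 0.05·-4.83
= 7.13 + 0.2415
= 7.3715

7.3715


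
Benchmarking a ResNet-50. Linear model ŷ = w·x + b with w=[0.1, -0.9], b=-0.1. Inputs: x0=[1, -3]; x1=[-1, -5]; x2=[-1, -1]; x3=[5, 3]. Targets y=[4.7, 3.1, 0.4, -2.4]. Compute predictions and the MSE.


ŷ0 = (0.1)·(1) + (-0.9)·(-3) - 0.1 = 2.7
ŷ1 = (0.1)·(-1) + (-0.9)·(-5) - 0.1 = 4.3
ŷ2 = (0.1)·(-1) + (-0.9)·(-1) - 0.1 = 0.7
ŷ3 = (0.1)·(5) + (-0.9)·(3) - 0.1 = -2.3
errors² = [4.0, 1.44, 0.09, 0.01]
MSE = 5.5400/4 = 1.385

1.385


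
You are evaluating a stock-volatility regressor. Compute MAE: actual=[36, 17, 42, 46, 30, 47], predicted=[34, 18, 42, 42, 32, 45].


Absolute errors: |36-34|=2, |17-18|=1, |42-42|=0, |46-42|=4, |30-32|=2, |47-45|=2
Sum = 11
MAE = 11/6 = 11/6

11/6


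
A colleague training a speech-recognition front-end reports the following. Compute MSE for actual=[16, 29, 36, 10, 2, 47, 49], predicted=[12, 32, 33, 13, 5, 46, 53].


Squared errors: (16-12)²=16, (29-32)²=9, (36-33)²=9, (10-13)²=9, (2-5)²=9, (47-46)²=1, (49-53)²=16
Sum = 69
MSE = 69/7 = 69/7

69/7


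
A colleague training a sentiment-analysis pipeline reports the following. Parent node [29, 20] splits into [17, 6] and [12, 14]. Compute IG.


Parent = [29, 20], H_parent = 0.9755
H_left = 0.8281 (n=23), H_right = 0.9957 (n=26)
H_children = (23/49)·0.8281 + (26/49)·0.9957 = 0.917
IG = 0.9755 - 0.917 = 0.0585

0.0585


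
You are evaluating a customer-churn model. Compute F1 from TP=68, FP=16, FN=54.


Precision = 68/84 = 0.8095
Recall = 68/122 = 0.5574
F1 = 2·P·R/(P+R) = 2·TP/(2·TP+FP+FN) = 136/(136+16+54) = 136/206 = 0.6602

0.6602


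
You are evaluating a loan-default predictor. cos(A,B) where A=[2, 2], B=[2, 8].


A·B = 2·2 + 2·8 = 20
‖A‖ = √8 = 2.8284, ‖B‖ = √68 = 8.2462
cos = 20/(√8·√68) = 20/√544 = 0.8575

0.8575


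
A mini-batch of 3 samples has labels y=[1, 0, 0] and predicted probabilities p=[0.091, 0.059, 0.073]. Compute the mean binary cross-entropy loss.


L[0] = -ln(0.091) = 2.3969
L[1] = -ln(1-0.059) = -ln(0.941) = 0.0608
L[2] = -ln(1-0.073) = -ln(0.927) = 0.0758
mean = (2.3969 + 0.0608 + 0.0758)/3 = 0.8445

0.8445


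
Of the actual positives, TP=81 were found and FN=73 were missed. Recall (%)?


Recall = TP/(TP+FN)
= 81/(81+73)
= 81/154 = 52.6%

52.6%


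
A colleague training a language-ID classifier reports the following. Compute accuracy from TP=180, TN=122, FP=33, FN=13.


Accuracy = (TP+TN)/(TP+TN+FP+FN)
= (180+122)/(348)
= 302/348 = 86.78%

86.78%


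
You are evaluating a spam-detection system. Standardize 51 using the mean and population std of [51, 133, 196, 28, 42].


μ = 90, σ = 64.4267
z = (51 - 90)/64.4267 = -0.6053

-0.6053


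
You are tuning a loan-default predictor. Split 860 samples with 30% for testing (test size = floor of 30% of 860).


Test = ⌊860·30/100⌋ = 258
Train = 860 - 258 = 602

Train: 602, Test: 258


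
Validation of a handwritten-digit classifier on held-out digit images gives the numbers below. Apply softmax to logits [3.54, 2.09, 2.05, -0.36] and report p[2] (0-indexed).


Exponentials: e^3.54=34.4669, e^2.09=8.0849, e^2.05=7.7679, e^-0.36=0.6977
Sum = 51.0174
Softmax = [0.6756, 0.1585, 0.1523, 0.0137]
p[2] = 7.7679/51.0174 = 0.1523

0.1523


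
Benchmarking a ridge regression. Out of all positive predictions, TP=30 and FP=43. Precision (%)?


Precision = TP/(TP+FP)
= 30/(30+43)
= 30/73 = 41.1%

41.1%


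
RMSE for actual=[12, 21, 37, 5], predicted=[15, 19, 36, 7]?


MSE = 18/4 = 4.5
RMSE = √(18/4) = 2.1213

2.1213


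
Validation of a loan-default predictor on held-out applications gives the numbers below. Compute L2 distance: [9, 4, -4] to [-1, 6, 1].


d = √((9+ 1)² + (4-6)² + (-4-1)²)
  = √(100 + 4 + 25)
  = √129 = 11.3578

11.3578


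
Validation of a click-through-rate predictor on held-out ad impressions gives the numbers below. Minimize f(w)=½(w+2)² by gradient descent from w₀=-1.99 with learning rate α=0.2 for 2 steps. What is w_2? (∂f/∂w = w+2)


step 1: grad = -1.99+2 = 0.01; w = -1.99 - 0.2·(0.01) = -1.992
step 2: grad = -1.992+2 = 0.008; w = -1.992 - 0.2·(0.008) = -1.9936

-1.9936


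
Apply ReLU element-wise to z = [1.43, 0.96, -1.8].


ReLU(1.43) = max(0, 1.43) = 1.43
ReLU(0.96) = max(0, 0.96) = 0.96
ReLU(-1.8) = max(0, -1.8) = 0.0
result = [1.43, 0.96, 0.0]

[1.43, 0.96, 0.0]


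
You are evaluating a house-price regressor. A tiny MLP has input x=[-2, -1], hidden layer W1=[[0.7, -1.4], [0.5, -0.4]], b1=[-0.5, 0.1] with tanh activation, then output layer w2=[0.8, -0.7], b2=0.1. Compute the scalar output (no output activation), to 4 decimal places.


z1[0] = (0.7)·(-2) + (-1.4)·(-1) - 0.5 = -0.5
z1[1] = (0.5)·(-2) + (-0.4)·(-1) + 0.1 = -0.5
h = tanh(z1) = [-0.4621, -0.4621]
output = (0.8)·(-0.4621) + (-0.7)·(-0.4621) + 0.1 = 0.0538

0.0538


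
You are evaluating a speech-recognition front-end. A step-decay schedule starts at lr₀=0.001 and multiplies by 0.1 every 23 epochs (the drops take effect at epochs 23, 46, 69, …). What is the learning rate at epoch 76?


n_drops = ⌊76/23⌋ = 3
lr = 0.001·0.1^3 = 0.001·0.001 = 0.000001

0.000001


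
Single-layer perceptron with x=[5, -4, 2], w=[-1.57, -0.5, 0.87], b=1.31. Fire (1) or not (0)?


z = (5)·(-1.57) + (-4)·(-0.5) + (2)·(0.87) + 1.31
  = -2.8
step(z) = 0 (z<0)

0


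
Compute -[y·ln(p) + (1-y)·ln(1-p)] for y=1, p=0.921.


BCE = -[y·ln(p) + (1-y)·ln(1-p)]
= -1·ln(0.921) - 0
= -ln(0.921) = 0.0823

0.0823


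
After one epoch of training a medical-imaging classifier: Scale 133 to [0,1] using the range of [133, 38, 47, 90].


min=38, max=133
(133-38)/(133-38) = 95/95 = 1.0

1.0


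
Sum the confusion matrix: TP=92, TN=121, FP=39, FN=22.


Total = TP + TN + FP + FN
= 92 + 121 + 39 + 22
= 274
(Predicted positive: 131, predicted negative: 143)

274


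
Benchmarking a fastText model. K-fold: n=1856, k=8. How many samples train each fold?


Fold size = 1856/8 = 232
Training per fold = 1856 - 232 = 1624

1624


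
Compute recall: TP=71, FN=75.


Recall = TP/(TP+FN)
= 71/(71+75)
= 71/146 = 48.63%

48.63%


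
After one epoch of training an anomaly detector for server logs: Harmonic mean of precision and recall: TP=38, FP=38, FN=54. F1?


Precision = 38/76 = 0.5
Recall = 38/92 = 0.413
F1 = 2·P·R/(P+R) = 2·TP/(2·TP+FP+FN) = 76/(76+38+54) = 76/168 = 0.4524

0.4524


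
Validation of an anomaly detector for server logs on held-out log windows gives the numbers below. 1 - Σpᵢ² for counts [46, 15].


Probabilities: [46/61, 15/61] ≈ [0.7541, 0.2459]
Σpᵢ² = (2116 + 225)/61² = 2341/3721
Gini = 1 - Σpᵢ² = 1 - 2341/3721 = 0.3709

0.3709


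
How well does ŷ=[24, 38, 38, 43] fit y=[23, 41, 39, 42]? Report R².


ȳ = 36.25
SS_res = Σ(y-ŷ)² = 12
SS_tot = Σ(y-ȳ)² = 238.75
R² = 1 - SS_res/SS_tot = 1 - 0.0503 = 0.9497

0.9497


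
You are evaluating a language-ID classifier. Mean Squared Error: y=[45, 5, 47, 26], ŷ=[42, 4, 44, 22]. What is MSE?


Squared errors: (45-42)²=9, (5-4)²=1, (47-44)²=9, (26-22)²=16
Sum = 35
MSE = 35/4 = 35/4

35/4


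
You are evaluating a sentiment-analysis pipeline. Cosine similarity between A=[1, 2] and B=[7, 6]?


A·B = 1·7 + 2·6 = 19
‖A‖ = √5 = 2.2361, ‖B‖ = √85 = 9.2195
cos = 19/(√5·√85) = 19/√425 = 0.9216

0.9216


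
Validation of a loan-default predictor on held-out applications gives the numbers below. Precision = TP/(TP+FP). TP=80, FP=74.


Precision = TP/(TP+FP)
= 80/(80+74)
= 80/154 = 51.95%

51.95%


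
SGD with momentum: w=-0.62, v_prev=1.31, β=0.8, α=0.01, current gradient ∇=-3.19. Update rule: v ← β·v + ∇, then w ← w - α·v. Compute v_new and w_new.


v_new = 0.8·1.31 - 3.19 = 1.048 - 3.19 = -2.142
w_new = -0.62 - 0.01·-2.142 = -0.62 + 0.02142 = -0.59858

v_new=-2.142, w_new=-0.59858


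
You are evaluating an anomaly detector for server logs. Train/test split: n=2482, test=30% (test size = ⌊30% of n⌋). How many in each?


Test = ⌊2482·30/100⌋ = 744
Train = 2482 - 744 = 1738

Train: 1738, Test: 744


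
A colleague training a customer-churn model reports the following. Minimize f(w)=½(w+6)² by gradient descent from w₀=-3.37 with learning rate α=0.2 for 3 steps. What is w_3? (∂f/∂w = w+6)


step 1: grad = -3.37+6 = 2.63; w = -3.37 - 0.2·(2.63) = -3.896
step 2: grad = -3.896+6 = 2.104; w = -3.896 - 0.2·(2.104) = -4.3168
step 3: grad = -4.3168+6 = 1.6832; w = -4.3168 - 0.2·(1.6832) = -4.65344

-4.65344


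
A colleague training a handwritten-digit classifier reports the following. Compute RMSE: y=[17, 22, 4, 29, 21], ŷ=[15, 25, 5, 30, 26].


MSE = 40/5 = 8
RMSE = √(40/5) = 2.8284

2.8284


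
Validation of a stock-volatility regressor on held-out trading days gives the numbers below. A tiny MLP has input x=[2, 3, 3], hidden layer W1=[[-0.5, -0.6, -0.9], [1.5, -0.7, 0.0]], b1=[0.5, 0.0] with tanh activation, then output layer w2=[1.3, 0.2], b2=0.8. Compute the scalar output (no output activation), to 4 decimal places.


z1[0] = (-0.5)·(2) + (-0.6)·(3) + (-0.9)·(3) + 0.5 = -5.0
z1[1] = (1.5)·(2) + (-0.7)·(3) + (0.0)·(3) + 0.0 = 0.9
h = tanh(z1) = [-0.9999, 0.7163]
output = (1.3)·(-0.9999) + (0.2)·(0.7163) + 0.8 = -0.3566

-0.3566


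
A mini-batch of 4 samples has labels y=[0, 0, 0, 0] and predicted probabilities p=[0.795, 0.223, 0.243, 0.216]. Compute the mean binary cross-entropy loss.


L[0] = -ln(1-0.795) = -ln(0.205) = 1.5847
L[1] = -ln(1-0.223) = -ln(0.777) = 0.2523
L[2] = -ln(1-0.243) = -ln(0.757) = 0.2784
L[3] = -ln(1-0.216) = -ln(0.784) = 0.2433
mean = (1.5847 + 0.2523 + 0.2784 + 0.2433)/4 = 0.5897

0.5897


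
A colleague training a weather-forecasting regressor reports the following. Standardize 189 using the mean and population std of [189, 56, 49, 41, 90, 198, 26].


μ = 92.7143, σ = 66.2759
z = (189 - 92.7143)/66.2759 = 1.4528

1.4528


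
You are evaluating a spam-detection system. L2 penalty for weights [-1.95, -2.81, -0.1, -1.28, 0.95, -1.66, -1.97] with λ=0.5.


‖w‖₂² = (-1.95)² + (-2.81)² + (-0.1)² + (-1.28)² + (0.95)² + (-1.66)² + (-1.97)²
     = 3.8025 + 7.8961 + 0.01 + 1.6384 + 0.9025 + 2.7556 + 3.8809
     = 20.886
λ·‖w‖₂² = 0.5·20.886 = 10.443

10.443


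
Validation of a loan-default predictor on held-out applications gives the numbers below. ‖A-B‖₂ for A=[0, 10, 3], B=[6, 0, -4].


d = √((0-6)² + (10-0)² + (3+ 4)²)
  = √(36 + 100 + 49)
  = √185 = 13.6015

13.6015


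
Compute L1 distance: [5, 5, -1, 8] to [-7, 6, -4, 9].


d = |5+ 7| + |5-6| + |-1+ 4| + |8-9|
  = 12 + 1 + 3 + 1
  = 17

17


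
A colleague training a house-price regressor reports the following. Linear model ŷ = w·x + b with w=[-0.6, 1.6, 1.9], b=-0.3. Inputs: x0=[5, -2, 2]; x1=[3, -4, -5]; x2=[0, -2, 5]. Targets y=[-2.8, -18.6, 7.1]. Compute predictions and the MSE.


ŷ0 = (-0.6)·(5) + (1.6)·(-2) + (1.9)·(2) - 0.3 = -2.7
ŷ1 = (-0.6)·(3) + (1.6)·(-4) + (1.9)·(-5) - 0.3 = -18.0
ŷ2 = (-0.6)·(0) + (1.6)·(-2) + (1.9)·(5) - 0.3 = 6.0
errors² = [0.01, 0.36, 1.21]
MSE = 1.5800/3 = 0.5267

0.5267


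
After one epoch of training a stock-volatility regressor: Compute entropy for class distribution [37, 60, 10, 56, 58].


Probabilities: [37/221, 60/221, 10/221, 56/221, 58/221] ≈ [0.1674, 0.2715, 0.0452, 0.2534, 0.2624]
H = -((37/221)·log₂(37/221) + (60/221)·log₂(60/221) + (10/221)·log₂(10/221) + (56/221)·log₂(56/221) + (58/221)·log₂(58/221))
  = 2.1528 bits

2.1528 bits


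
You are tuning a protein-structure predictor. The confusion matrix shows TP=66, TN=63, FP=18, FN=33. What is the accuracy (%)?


Accuracy = (TP+TN)/(TP+TN+FP+FN)
= (66+63)/(180)
= 129/180 = 71.67%

71.67%


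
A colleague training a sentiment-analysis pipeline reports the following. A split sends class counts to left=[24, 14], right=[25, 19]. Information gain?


Parent = [49, 33], H_parent = 0.9724
H_left = 0.9495 (n=38), H_right = 0.9865 (n=44)
H_children = (38/82)·0.9495 + (44/82)·0.9865 = 0.9694
IG = 0.9724 - 0.9694 = 0.003

0.003


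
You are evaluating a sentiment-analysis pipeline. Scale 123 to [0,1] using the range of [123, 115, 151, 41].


min=41, max=151
(123-41)/(151-41) = 82/110 = 0.7455

0.7455


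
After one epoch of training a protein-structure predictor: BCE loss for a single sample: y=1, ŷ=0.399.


BCE = -[y·ln(p) + (1-y)·ln(1-p)]
= -1·ln(0.399) - 0
= -ln(0.399) = 0.9188

0.9188


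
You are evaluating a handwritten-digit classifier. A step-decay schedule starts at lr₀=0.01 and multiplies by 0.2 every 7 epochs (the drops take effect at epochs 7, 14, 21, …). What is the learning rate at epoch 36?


n_drops = ⌊36/7⌋ = 5
lr = 0.01·0.2^5 = 0.01·0.00032 = 0.0000032

0.0000032


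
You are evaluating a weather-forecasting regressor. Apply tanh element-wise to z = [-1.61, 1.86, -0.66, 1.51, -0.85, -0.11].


tanh(-1.61) = -0.9232
tanh(1.86) = 0.9527
tanh(-0.66) = -0.5784
tanh(1.51) = 0.9069
tanh(-0.85) = -0.6911
tanh(-0.11) = -0.1096
result = [-0.9232, 0.9527, -0.5784, 0.9069, -0.6911, -0.1096]

[-0.9232, 0.9527, -0.5784, 0.9069, -0.6911, -0.1096]


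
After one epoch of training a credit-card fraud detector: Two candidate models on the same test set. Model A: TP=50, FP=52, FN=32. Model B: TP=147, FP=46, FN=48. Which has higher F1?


Model A: P=50/102=0.4902, R=50/82=0.6098, F1=2PR/(P+R)=2TP/(2TP+FP+FN)=100/184=0.5435
Model B: P=147/193=0.7617, R=147/195=0.7538, F1=2PR/(P+R)=2TP/(2TP+FP+FN)=294/388=0.7577
0.5435 < 0.7577 → Model B

Model B


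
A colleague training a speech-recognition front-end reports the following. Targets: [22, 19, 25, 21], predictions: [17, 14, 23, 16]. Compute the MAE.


Absolute errors: |22-17|=5, |19-14|=5, |25-23|=2, |21-16|=5
Sum = 17
MAE = 17/4 = 17/4

17/4


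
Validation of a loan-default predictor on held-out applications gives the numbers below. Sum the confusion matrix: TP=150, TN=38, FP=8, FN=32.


Total = TP + TN + FP + FN
= 150 + 38 + 8 + 32
= 228
(Predicted positive: 158, predicted negative: 70)

228


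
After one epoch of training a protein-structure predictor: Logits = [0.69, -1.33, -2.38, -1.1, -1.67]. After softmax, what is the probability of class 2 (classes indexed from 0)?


Exponentials: e^0.69=1.9937, e^-1.33=0.2645, e^-2.38=0.0926, e^-1.1=0.3329, e^-1.67=0.1882
Sum = 2.8719
Softmax = [0.6942, 0.0921, 0.0322, 0.1159, 0.0655]
p[2] = 0.0926/2.8719 = 0.0322

0.0322


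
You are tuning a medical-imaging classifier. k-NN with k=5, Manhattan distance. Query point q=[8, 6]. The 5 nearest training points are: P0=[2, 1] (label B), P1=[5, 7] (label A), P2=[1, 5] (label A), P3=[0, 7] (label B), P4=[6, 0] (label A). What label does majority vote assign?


d(q,P0) = 11  (label B)
d(q,P1) = 4  (label A)
d(q,P2) = 8  (label A)
d(q,P3) = 9  (label B)
d(q,P4) = 8  (label A)
Votes: A=3, B=2
Majority → A

A


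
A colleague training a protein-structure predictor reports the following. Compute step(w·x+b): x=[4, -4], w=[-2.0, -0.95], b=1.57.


z = (4)·(-2.0) + (-4)·(-0.95) + 1.57
  = -2.63
step(z) = 0 (z<0)

0


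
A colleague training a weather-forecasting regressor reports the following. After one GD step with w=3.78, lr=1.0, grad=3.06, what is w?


w_new = w - α·∇
= 3.78 - 1.0·3.06
= 3.78 - 3.06
= 0.72

0.72


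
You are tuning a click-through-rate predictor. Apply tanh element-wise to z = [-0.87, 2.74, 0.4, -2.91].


tanh(-0.87) = -0.7014
tanh(2.74) = 0.9917
tanh(0.4) = 0.3799
tanh(-2.91) = -0.9941
result = [-0.7014, 0.9917, 0.3799, -0.9941]

[-0.7014, 0.9917, 0.3799, -0.9941]


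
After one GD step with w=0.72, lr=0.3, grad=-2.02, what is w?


w_new = w - α·∇
= 0.72 - 0.3·-2.02
= 0.72 + 0.606
= 1.326

1.326


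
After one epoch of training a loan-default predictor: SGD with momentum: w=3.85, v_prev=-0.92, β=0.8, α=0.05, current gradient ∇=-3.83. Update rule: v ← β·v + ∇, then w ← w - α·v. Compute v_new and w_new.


v_new = 0.8·-0.92 - 3.83 = -0.736 - 3.83 = -4.566
w_new = 3.85 - 0.05·-4.566 = 3.85 + 0.2283 = 4.0783

v_new=-4.566, w_new=4.0783


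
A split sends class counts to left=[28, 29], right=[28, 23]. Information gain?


Parent = [56, 52], H_parent = 0.999
H_left = 0.9998 (n=57), H_right = 0.9931 (n=51)
H_children = (57/108)·0.9998 + (51/108)·0.9931 = 0.9966
IG = 0.999 - 0.9966 = 0.0024

0.0024


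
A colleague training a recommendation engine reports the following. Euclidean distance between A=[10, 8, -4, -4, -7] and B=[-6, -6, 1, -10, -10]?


d = √((10+ 6)² + (8+ 6)² + (-4-1)² + (-4+ 10)² + (-7+ 10)²)
  = √(256 + 196 + 25 + 36 + 9)
  = √522 = 22.8473

22.8473


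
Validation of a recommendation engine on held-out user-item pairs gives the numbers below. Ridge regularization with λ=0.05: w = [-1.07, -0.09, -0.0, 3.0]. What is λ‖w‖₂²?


‖w‖₂² = (-1.07)² + (-0.09)² + (-0.0)² + (3.0)²
     = 1.1449 + 0.0081 + 0 + 9
     = 10.153
λ·‖w‖₂² = 0.05·10.153 = 0.50765

0.50765


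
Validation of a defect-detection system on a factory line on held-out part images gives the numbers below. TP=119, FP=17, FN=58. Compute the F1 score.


Precision = 119/136 = 0.875
Recall = 119/177 = 0.6723
F1 = 2·P·R/(P+R) = 2·TP/(2·TP+FP+FN) = 238/(238+17+58) = 238/313 = 0.7604

0.7604


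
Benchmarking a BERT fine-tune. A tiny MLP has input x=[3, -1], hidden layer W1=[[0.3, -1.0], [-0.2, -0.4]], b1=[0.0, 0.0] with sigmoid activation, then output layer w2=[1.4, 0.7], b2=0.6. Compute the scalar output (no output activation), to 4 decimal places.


z1[0] = (0.3)·(3) + (-1.0)·(-1) + 0.0 = 1.9
z1[1] = (-0.2)·(3) + (-0.4)·(-1) + 0.0 = -0.2
h = sigmoid(z1) = [0.8699, 0.4502]
output = (1.4)·(0.8699) + (0.7)·(0.4502) + 0.6 = 2.133

2.133


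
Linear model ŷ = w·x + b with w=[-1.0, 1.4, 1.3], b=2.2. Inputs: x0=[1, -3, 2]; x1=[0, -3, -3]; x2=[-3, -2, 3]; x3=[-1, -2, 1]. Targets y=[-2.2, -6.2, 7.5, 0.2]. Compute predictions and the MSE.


ŷ0 = (-1.0)·(1) + (1.4)·(-3) + (1.3)·(2) + 2.2 = -0.4
ŷ1 = (-1.0)·(0) + (1.4)·(-3) + (1.3)·(-3) + 2.2 = -5.9
ŷ2 = (-1.0)·(-3) + (1.4)·(-2) + (1.3)·(3) + 2.2 = 6.3
ŷ3 = (-1.0)·(-1) + (1.4)·(-2) + (1.3)·(1) + 2.2 = 1.7
errors² = [3.24, 0.09, 1.44, 2.25]
MSE = 7.0200/4 = 1.755

1.755


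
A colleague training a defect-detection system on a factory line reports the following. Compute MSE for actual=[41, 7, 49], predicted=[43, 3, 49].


Squared errors: (41-43)²=4, (7-3)²=16, (49-49)²=0
Sum = 20
MSE = 20/3 = 20/3

20/3


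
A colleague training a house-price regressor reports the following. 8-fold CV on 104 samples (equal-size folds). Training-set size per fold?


Fold size = 104/8 = 13
Training per fold = 104 - 13 = 91

91


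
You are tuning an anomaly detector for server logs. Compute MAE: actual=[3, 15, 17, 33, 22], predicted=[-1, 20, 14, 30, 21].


Absolute errors: |3+ 1|=4, |15-20|=5, |17-14|=3, |33-30|=3, |22-21|=1
Sum = 16
MAE = 16/5 = 16/5

16/5


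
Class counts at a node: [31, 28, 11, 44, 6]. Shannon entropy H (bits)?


Probabilities: [31/120, 28/120, 11/120, 44/120, 6/120] ≈ [0.2583, 0.2333, 0.0917, 0.3667, 0.05]
H = -((31/120)·log₂(31/120) + (28/120)·log₂(28/120) + (11/120)·log₂(11/120) + (44/120)·log₂(44/120) + (6/120)·log₂(6/120))
  = 2.0572 bits

2.0572 bits


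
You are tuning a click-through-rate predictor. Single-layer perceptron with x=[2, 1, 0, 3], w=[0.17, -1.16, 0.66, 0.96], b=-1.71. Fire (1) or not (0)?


z = (2)·(0.17) + (1)·(-1.16) + (0)·(0.66) + (3)·(0.96) - 1.71
  = 0.35
step(z) = 1 (z≥0)

1


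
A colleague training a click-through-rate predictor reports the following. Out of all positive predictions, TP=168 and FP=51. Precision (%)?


Precision = TP/(TP+FP)
= 168/(168+51)
= 168/219 = 76.71%

76.71%


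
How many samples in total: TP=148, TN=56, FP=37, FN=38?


Total = TP + TN + FP + FN
= 148 + 56 + 37 + 38
= 279
(Predicted positive: 185, predicted negative: 94)

279


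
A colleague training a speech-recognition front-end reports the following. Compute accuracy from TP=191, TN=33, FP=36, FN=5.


Accuracy = (TP+TN)/(TP+TN+FP+FN)
= (191+33)/(265)
= 224/265 = 84.53%

84.53%


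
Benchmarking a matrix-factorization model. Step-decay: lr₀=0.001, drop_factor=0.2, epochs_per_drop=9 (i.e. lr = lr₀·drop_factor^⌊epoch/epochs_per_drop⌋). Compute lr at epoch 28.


n_drops = ⌊28/9⌋ = 3
lr = 0.001·0.2^3 = 0.001·0.008 = 0.000008

0.000008


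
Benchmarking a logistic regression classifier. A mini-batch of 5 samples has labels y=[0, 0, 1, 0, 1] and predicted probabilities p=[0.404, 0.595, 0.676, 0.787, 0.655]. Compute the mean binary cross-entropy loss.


L[0] = -ln(1-0.404) = -ln(0.596) = 0.5175
L[1] = -ln(1-0.595) = -ln(0.405) = 0.9039
L[2] = -ln(0.676) = 0.3916
L[3] = -ln(1-0.787) = -ln(0.213) = 1.5465
L[4] = -ln(0.655) = 0.4231
mean = (0.5175 + 0.9039 + 0.3916 + 1.5465 + 0.4231)/5 = 0.7565

0.7565


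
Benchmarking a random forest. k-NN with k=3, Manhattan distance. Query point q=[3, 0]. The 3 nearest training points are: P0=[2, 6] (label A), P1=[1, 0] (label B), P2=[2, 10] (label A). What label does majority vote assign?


d(q,P0) = 7  (label A)
d(q,P1) = 2  (label B)
d(q,P2) = 11  (label A)
Votes: A=2, B=1
Majority → A

A


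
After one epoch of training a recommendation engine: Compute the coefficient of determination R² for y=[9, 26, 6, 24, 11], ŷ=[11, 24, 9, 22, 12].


ȳ = 15.2
SS_res = Σ(y-ŷ)² = 22
SS_tot = Σ(y-ȳ)² = 334.8
R² = 1 - SS_res/SS_tot = 1 - 0.0657 = 0.9343

0.9343


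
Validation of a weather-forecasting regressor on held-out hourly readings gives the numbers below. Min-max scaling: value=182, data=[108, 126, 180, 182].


min=108, max=182
(182-108)/(182-108) = 74/74 = 1.0

1.0


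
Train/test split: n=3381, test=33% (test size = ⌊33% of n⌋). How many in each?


Test = ⌊3381·33/100⌋ = 1115
Train = 3381 - 1115 = 2266

Train: 2266, Test: 1115


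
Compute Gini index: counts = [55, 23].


Probabilities: [55/78, 23/78] ≈ [0.7051, 0.2949]
Σpᵢ² = (3025 + 529)/78² = 3554/6084
Gini = 1 - Σpᵢ² = 1 - 3554/6084 = 0.4158

0.4158


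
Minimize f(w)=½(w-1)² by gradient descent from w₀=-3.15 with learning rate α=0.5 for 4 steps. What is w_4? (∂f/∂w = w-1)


step 1: grad = -3.15-1 = -4.15; w = -3.15 - 0.5·(-4.15) = -1.075
step 2: grad = -1.075-1 = -2.075; w = -1.075 - 0.5·(-2.075) = -0.0375
step 3: grad = -0.0375-1 = -1.0375; w = -0.0375 - 0.5·(-1.0375) = 0.48125
step 4: grad = 0.48125-1 = -0.51875; w = 0.48125 - 0.5·(-0.51875) = 0.740625

0.740625


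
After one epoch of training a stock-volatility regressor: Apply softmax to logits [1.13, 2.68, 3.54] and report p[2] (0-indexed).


Exponentials: e^1.13=3.0957, e^2.68=14.5851, e^3.54=34.4669
Sum = 52.1477
Softmax = [0.0594, 0.2797, 0.6609]
p[2] = 34.4669/52.1477 = 0.6609

0.6609


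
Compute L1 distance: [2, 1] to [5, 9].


d = |2-5| + |1-9|
  = 3 + 8
  = 11

11


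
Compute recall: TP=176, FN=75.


Recall = TP/(TP+FN)
= 176/(176+75)
= 176/251 = 70.12%

70.12%


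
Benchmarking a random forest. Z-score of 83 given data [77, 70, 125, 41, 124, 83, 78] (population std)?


μ = 85.4286, σ = 27.7687
z = (83 - 85.4286)/27.7687 = -0.0875

-0.0875


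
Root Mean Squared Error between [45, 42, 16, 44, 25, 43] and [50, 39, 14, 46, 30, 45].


MSE = 71/6 = 11.8333
RMSE = √(71/6) = 3.44

3.44


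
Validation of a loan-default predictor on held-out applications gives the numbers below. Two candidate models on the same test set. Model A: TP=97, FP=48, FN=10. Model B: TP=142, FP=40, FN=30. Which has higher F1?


Model A: P=97/145=0.669, R=97/107=0.9065, F1=2PR/(P+R)=2TP/(2TP+FP+FN)=194/252=0.7698
Model B: P=142/182=0.7802, R=142/172=0.8256, F1=2PR/(P+R)=2TP/(2TP+FP+FN)=284/354=0.8023
0.7698 < 0.8023 → Model B

Model B


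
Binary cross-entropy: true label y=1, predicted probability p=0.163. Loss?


BCE = -[y·ln(p) + (1-y)·ln(1-p)]
= -1·ln(0.163) - 0
= -ln(0.163) = 1.814

1.814


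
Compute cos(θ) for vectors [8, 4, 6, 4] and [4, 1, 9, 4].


A·B = 8·4 + 4·1 + 6·9 + 4·4 = 106
‖A‖ = √132 = 11.4891, ‖B‖ = √114 = 10.6771
cos = 106/(√132·√114) = 106/√15048 = 0.8641

0.8641


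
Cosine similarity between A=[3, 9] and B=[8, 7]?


A·B = 3·8 + 9·7 = 87
‖A‖ = √90 = 9.4868, ‖B‖ = √113 = 10.6301
cos = 87/(√90·√113) = 87/√10170 = 0.8627

0.8627


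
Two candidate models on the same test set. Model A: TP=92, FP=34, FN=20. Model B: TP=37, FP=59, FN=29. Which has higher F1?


Model A: P=92/126=0.7302, R=92/112=0.8214, F1=2PR/(P+R)=2TP/(2TP+FP+FN)=184/238=0.7731
Model B: P=37/96=0.3854, R=37/66=0.5606, F1=2PR/(P+R)=2TP/(2TP+FP+FN)=74/162=0.4568
0.7731 > 0.4568 → Model A

Model A


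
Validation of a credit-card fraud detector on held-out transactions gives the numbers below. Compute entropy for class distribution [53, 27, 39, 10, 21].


Probabilities: [53/150, 27/150, 39/150, 10/150, 21/150] ≈ [0.3533, 0.18, 0.26, 0.0667, 0.14]
H = -((53/150)·log₂(53/150) + (27/150)·log₂(27/150) + (39/150)·log₂(39/150) + (10/150)·log₂(10/150) + (21/150)·log₂(21/150))
  = 2.1385 bits

2.1385 bits


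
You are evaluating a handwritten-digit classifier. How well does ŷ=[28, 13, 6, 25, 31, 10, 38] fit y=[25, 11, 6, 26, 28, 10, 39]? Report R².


ȳ = 20.7143
SS_res = Σ(y-ŷ)² = 24
SS_tot = Σ(y-ȳ)² = 859.43
R² = 1 - SS_res/SS_tot = 1 - 0.0279 = 0.9721

0.9721


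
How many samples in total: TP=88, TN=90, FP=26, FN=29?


Total = TP + TN + FP + FN
= 88 + 90 + 26 + 29
= 233
(Predicted positive: 114, predicted negative: 119)

233


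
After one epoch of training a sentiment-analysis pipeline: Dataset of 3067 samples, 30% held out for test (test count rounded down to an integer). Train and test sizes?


Test = ⌊3067·30/100⌋ = 920
Train = 3067 - 920 = 2147

Train: 2147, Test: 920


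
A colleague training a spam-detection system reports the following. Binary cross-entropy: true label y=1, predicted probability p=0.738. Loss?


BCE = -[y·ln(p) + (1-y)·ln(1-p)]
= -1·ln(0.738) - 0
= -ln(0.738) = 0.3038

0.3038


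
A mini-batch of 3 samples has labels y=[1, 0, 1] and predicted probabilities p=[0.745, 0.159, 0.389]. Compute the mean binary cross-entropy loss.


L[0] = -ln(0.745) = 0.2944
L[1] = -ln(1-0.159) = -ln(0.841) = 0.1732
L[2] = -ln(0.389) = 0.9442
mean = (0.2944 + 0.1732 + 0.9442)/3 = 0.4706

0.4706


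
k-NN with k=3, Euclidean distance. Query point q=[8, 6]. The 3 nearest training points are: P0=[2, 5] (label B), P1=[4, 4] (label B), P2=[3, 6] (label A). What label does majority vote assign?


d(q,P0) = 6.0828  (label B)
d(q,P1) = 4.4721  (label B)
d(q,P2) = 5.0  (label A)
Votes: A=1, B=2
Majority → B

B


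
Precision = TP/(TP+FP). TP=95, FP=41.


Precision = TP/(TP+FP)
= 95/(95+41)
= 95/136 = 69.85%

69.85%


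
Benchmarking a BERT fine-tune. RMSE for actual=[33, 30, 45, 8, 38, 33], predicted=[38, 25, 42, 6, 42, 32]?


MSE = 80/6 = 13.3333
RMSE = √(80/6) = 3.6515

3.6515


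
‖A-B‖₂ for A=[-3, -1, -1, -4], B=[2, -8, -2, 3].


d = √((-3-2)² + (-1+ 8)² + (-1+ 2)² + (-4-3)²)
  = √(25 + 49 + 1 + 49)
  = √124 = 11.1355

11.1355


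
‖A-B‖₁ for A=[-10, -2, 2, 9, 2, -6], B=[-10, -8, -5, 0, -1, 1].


d = |-10+ 10| + |-2+ 8| + |2+ 5| + |9-0| + |2+ 1| + |-6-1|
  = 0 + 6 + 7 + 9 + 3 + 7
  = 32

32


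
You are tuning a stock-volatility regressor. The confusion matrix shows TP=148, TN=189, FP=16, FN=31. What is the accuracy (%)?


Accuracy = (TP+TN)/(TP+TN+FP+FN)
= (148+189)/(384)
= 337/384 = 87.76%

87.76%


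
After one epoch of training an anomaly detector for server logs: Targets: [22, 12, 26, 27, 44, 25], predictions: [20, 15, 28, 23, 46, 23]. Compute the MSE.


Squared errors: (22-20)²=4, (12-15)²=9, (26-28)²=4, (27-23)²=16, (44-46)²=4, (25-23)²=4
Sum = 41
MSE = 41/6 = 41/6

41/6
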